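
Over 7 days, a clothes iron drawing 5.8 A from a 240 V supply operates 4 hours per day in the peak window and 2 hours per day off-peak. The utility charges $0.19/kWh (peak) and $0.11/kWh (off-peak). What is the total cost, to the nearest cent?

Power = 5.8 A × 240 V = 1392 W = 1.392 kW
Peak energy = 1.392 kW × 4 h × 7 = 38.976 kWh
Off-peak energy = 1.392 kW × 2 h × 7 = 19.488 kWh
Cost = 38.976 × $0.19 + 19.488 × $0.11 = $7.40544 + $2.14368 = $9.55

$9.55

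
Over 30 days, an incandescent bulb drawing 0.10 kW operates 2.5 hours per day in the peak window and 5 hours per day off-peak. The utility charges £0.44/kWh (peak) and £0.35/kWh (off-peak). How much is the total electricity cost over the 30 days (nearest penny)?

Peak energy = 0.1 kW × 2.5 h × 30 = 7.5 kWh
Off-peak energy = 0.1 kW × 5 h × 30 = 15 kWh
Cost = 7.5 × £0.44 + 15 × £0.35 = £3.3 + £5.25 = £8.55

£8.55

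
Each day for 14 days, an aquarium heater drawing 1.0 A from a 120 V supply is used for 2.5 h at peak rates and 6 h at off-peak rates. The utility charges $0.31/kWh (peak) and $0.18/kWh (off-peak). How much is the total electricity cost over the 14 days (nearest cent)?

$3.12

Power = 1.0 A × 120 V = 120 W = 0.12 kW
Peak energy = 0.12 kW × 2.5 h × 14 = 4.2 kWh
Off-peak energy = 0.12 kW × 6 h × 14 = 10.08 kWh
Cost = 4.2 × $0.31 + 10.08 × $0.18 = $1.302 + $1.8144 = $3.12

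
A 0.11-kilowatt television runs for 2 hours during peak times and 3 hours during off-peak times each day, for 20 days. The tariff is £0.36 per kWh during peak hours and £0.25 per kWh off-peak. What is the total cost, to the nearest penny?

Peak energy = 0.11 kW × 2 h × 20 = 4.4 kWh
Off-peak energy = 0.11 kW × 3 h × 20 = 6.6 kWh
Cost = 4.4 × £0.36 + 6.6 × £0.25 = £1.584 + £1.65 = £3.23

£3.23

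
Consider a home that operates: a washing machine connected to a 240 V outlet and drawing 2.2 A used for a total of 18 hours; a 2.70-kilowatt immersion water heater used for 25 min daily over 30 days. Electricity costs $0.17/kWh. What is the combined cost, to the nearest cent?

washing machine: Power = 2.2 A × 240 V = 528 W = 0.528 kW
washing machine: 0.528 kW × 18 h = 9.504 kWh
immersion water heater: Runtime = 25 min × 30 = 750 min = 12.5 h
immersion water heater: 2.7 kW × 12.5 h = 33.75 kWh
Total energy = 43.254 kWh
Cost = 43.254 × $0.17 = $7.35

$7.35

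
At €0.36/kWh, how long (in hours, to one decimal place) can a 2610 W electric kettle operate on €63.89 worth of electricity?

68.0 h

Energy available = €63.89 ÷ €0.36/kWh = 177.4722 kWh
Hours = 177.4722 kWh ÷ 2.61 kW = 68.0 h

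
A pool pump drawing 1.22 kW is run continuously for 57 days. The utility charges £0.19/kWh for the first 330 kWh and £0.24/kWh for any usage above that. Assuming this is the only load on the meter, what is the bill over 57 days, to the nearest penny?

Runtime = 24 h × 57 = 1368 h
Energy = 1.22 kW × 1368 h = 1668.96 kWh
Tier 1 (0–330 kWh): 330 × £0.19 = £62.7
Above 330 kWh: 1338.96 × £0.24 = £321.3504
Bill = £384.05

£384.05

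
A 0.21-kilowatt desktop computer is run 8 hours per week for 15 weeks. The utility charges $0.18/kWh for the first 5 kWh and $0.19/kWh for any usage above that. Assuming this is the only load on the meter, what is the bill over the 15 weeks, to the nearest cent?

$4.74

Runtime = 8 h/week × 15 weeks = 120 h
Energy = 0.21 kW × 120 h = 25.2 kWh
Tier 1 (0–5 kWh): 5 × $0.18 = $0.9
Above 5 kWh: 20.2 × $0.19 = $3.838
Bill = $4.74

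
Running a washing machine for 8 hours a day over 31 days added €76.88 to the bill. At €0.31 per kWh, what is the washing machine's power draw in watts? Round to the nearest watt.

Energy = €76.88 ÷ €0.31/kWh = 248 kWh
Runtime = 8 h/day × 31 days = 248 h
Power = 248 kWh ÷ 248 h = 1 kW = 1000 W

1000 W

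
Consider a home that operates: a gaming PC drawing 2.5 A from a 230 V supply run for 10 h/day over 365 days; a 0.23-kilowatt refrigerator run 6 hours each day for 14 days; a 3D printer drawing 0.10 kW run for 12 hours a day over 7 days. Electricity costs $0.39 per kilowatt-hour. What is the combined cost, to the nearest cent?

$829.32

gaming PC: Power = 2.5 A × 230 V = 575 W = 0.575 kW
gaming PC: Runtime = 10 h/day × 365 days = 3650 h
gaming PC: 0.575 kW × 3650 h = 2098.75 kWh
refrigerator: Runtime = 6 h/day × 14 days = 84 h
refrigerator: 0.23 kW × 84 h = 19.32 kWh
3D printer: Runtime = 12 h/day × 7 days = 84 h
3D printer: 0.1 kW × 84 h = 8.4 kWh
Total energy = 2126.47 kWh
Cost = 2126.47 × $0.39 = $829.32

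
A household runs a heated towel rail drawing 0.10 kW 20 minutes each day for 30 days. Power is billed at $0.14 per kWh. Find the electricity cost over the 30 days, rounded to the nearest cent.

$0.14

Runtime = 20 min × 30 = 600 min = 10 h
Energy = 0.1 kW × 10 h = 1 kWh
Cost = 1 kWh × $0.14/kWh = $0.14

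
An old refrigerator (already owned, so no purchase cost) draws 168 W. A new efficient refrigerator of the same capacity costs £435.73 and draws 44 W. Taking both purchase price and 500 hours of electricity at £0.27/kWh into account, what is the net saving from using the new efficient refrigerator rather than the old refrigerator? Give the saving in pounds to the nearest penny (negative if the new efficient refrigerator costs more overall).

-£418.99

old refrigerator: £0.00 + (168/1000) kW × 500 h × £0.27 = £0.00 + £22.68 = £22.68
new efficient refrigerator: £435.73 + (44/1000) kW × 500 h × £0.27 = £435.73 + £5.94 = £441.67
Saving = £22.68 − £441.67 = −£418.99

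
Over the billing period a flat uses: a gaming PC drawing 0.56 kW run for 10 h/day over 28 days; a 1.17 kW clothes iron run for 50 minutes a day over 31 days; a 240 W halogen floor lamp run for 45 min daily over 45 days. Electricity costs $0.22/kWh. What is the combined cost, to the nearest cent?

gaming PC: Runtime = 10 h/day × 28 days = 280 h
gaming PC: 0.56 kW × 280 h = 156.8 kWh
clothes iron: Runtime = 50 min × 31 = 1550 min = 25.833333… h
clothes iron: 1.17 kW × 25.833333… h = 30.225 kWh
halogen floor lamp: Runtime = 45 min × 45 = 2025 min = 33.75 h
halogen floor lamp: 0.24 kW × 33.75 h = 8.1 kWh
Total energy = 195.125 kWh
Cost = 195.125 × $0.22 = $42.93

$42.93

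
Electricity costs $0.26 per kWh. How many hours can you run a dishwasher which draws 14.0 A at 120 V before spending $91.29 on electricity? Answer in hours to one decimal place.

Power = 14.0 A × 120 V = 1680 W = 1.68 kW
Energy available = $91.29 ÷ $0.26/kWh = 351.1154 kWh
Hours = 351.1154 kWh ÷ 1.68 kW = 209.0 h

209.0 h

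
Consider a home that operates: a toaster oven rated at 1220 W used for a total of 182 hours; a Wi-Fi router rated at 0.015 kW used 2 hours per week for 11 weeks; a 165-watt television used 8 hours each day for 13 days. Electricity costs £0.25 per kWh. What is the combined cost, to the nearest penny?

£59.88

toaster oven: 1.22 kW × 182 h = 222.04 kWh
Wi-Fi router: Runtime = 2 h/week × 11 weeks = 22 h
Wi-Fi router: 0.015 kW × 22 h = 0.33 kWh
television: Runtime = 8 h/day × 13 days = 104 h
television: 0.165 kW × 104 h = 17.16 kWh
Total energy = 239.53 kWh
Cost = 239.53 × £0.25 = £59.88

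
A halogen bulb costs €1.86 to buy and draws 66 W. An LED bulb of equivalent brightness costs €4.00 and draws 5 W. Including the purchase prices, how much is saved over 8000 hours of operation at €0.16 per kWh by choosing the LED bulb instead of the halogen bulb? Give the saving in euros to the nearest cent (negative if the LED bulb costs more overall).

halogen bulb: €1.86 + (66/1000) kW × 8000 h × €0.16 = €1.86 + €84.48 = €86.34
LED bulb: €4.00 + (5/1000) kW × 8000 h × €0.16 = €4.00 + €6.4 = €10.4
Saving = €86.34 − €10.4 = €75.94

€75.94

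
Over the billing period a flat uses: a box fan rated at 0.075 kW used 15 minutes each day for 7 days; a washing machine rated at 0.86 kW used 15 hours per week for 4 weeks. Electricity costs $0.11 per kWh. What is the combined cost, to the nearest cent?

$5.69

box fan: Runtime = 15 min × 7 = 105 min = 1.75 h
box fan: 0.075 kW × 1.75 h = 0.13125 kWh
washing machine: Runtime = 15 h/week × 4 weeks = 60 h
washing machine: 0.86 kW × 60 h = 51.6 kWh
Total energy = 51.73125 kWh
Cost = 51.73125 × $0.11 = $5.69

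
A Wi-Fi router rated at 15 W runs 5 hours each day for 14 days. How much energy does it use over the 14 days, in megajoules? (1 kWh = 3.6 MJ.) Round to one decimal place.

3.8 MJ

Runtime = 5 h/day × 14 days = 70 h
Energy = 0.015 kW × 70 h = 1.05 kWh
= 1.05 × 3.6 MJ = 3.8 MJ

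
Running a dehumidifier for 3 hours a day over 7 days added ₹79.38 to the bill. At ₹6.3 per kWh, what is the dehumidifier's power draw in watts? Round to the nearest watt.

600 W

Energy = ₹79.38 ÷ ₹6.3/kWh = 12.6 kWh
Runtime = 3 h/day × 7 days = 21 h
Power = 12.6 kWh ÷ 21 h = 0.6 kW = 600 W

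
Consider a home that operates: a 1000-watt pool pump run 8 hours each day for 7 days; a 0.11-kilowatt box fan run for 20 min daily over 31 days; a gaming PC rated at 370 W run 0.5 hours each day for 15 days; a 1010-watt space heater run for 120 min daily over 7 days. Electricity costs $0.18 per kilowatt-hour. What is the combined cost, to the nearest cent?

$13.33

pool pump: Runtime = 8 h/day × 7 days = 56 h
pool pump: 1 kW × 56 h = 56 kWh
box fan: Runtime = 20 min × 31 = 620 min = 10.333333… h
box fan: 0.11 kW × 10.333333… h = 1.136666… kWh
gaming PC: Runtime = 0.5 h/day × 15 days = 7.5 h
gaming PC: 0.37 kW × 7.5 h = 2.775 kWh
space heater: Runtime = 120 min × 7 = 840 min = 14 h
space heater: 1.01 kW × 14 h = 14.14 kWh
Total energy = 74.051666… kWh
Cost = 74.051666… × $0.18 = $13.33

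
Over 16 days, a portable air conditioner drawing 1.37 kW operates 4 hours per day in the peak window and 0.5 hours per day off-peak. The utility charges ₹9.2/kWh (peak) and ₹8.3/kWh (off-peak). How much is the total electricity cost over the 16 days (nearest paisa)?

₹897.62

Peak energy = 1.37 kW × 4 h × 16 = 87.68 kWh
Off-peak energy = 1.37 kW × 0.5 h × 16 = 10.96 kWh
Cost = 87.68 × ₹9.2 + 10.96 × ₹8.3 = ₹806.656 + ₹90.968 = ₹897.62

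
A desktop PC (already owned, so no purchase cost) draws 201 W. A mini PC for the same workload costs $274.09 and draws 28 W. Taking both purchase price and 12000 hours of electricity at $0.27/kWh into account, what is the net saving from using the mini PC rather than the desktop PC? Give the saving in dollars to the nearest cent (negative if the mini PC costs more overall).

desktop PC: $0.00 + (201/1000) kW × 12000 h × $0.27 = $0.00 + $651.24 = $651.24
mini PC: $274.09 + (28/1000) kW × 12000 h × $0.27 = $274.09 + $90.72 = $364.81
Saving = $651.24 − $364.81 = $286.43

$286.43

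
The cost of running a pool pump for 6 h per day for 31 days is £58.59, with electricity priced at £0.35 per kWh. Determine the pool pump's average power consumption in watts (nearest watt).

Energy = £58.59 ÷ £0.35/kWh = 167.4 kWh
Runtime = 6 h/day × 31 days = 186 h
Power = 167.4 kWh ÷ 186 h = 0.9 kW = 900 W

900 W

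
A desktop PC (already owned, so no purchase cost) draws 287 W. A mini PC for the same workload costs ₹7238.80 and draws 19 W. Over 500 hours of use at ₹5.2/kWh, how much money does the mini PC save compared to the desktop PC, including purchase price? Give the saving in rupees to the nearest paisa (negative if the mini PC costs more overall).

-₹6542.00

desktop PC: ₹0.00 + (287/1000) kW × 500 h × ₹5.2 = ₹0.00 + ₹746.2 = ₹746.2
mini PC: ₹7238.80 + (19/1000) kW × 500 h × ₹5.2 = ₹7238.80 + ₹49.4 = ₹7288.2
Saving = ₹746.2 − ₹7288.2 = −₹6542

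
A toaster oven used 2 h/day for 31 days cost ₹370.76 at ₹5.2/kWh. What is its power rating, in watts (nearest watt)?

1150 W

Energy = ₹370.76 ÷ ₹5.2/kWh = 71.3 kWh
Runtime = 2 h/day × 31 days = 62 h
Power = 71.3 kWh ÷ 62 h = 1.15 kW = 1150 W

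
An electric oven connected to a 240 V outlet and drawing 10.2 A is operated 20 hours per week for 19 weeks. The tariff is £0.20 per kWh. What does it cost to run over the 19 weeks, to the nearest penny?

£186.05

Power = 10.2 A × 240 V = 2448 W = 2.448 kW
Runtime = 20 h/week × 19 weeks = 380 h
Energy = 2.448 kW × 380 h = 930.24 kWh
Cost = 930.24 kWh × £0.20/kWh = £186.05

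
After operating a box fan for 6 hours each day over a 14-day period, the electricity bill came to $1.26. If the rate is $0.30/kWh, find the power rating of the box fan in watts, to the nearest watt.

Energy = $1.26 ÷ $0.30/kWh = 4.2 kWh
Runtime = 6 h/day × 14 days = 84 h
Power = 4.2 kWh ÷ 84 h = 0.05 kW = 50 W

50 W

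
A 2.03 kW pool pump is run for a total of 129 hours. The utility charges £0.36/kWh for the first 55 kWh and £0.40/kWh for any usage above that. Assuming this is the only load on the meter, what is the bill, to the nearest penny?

Energy = 2.03 kW × 129 h = 261.87 kWh
Tier 1 (0–55 kWh): 55 × £0.36 = £19.8
Above 55 kWh: 206.87 × £0.40 = £82.748
Bill = £102.55

£102.55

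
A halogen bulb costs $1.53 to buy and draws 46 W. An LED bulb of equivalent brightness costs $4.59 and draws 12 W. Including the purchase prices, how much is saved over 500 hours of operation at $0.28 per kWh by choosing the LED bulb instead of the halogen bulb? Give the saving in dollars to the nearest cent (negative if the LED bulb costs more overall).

halogen bulb: $1.53 + (46/1000) kW × 500 h × $0.28 = $1.53 + $6.44 = $7.97
LED bulb: $4.59 + (12/1000) kW × 500 h × $0.28 = $4.59 + $1.68 = $6.27
Saving = $7.97 − $6.27 = $1.7

$1.70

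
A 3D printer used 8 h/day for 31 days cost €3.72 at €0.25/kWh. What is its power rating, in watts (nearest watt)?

Energy = €3.72 ÷ €0.25/kWh = 14.88 kWh
Runtime = 8 h/day × 31 days = 248 h
Power = 14.88 kWh ÷ 248 h = 0.06 kW = 60 W

60 W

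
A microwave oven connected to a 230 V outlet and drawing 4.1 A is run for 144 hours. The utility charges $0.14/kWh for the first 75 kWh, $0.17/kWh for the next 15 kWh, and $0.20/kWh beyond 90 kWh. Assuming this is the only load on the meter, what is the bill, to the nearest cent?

Power = 4.1 A × 230 V = 943 W = 0.943 kW
Energy = 0.943 kW × 144 h = 135.792 kWh
Tier 1 (0–75 kWh): 75 × $0.14 = $10.5
Tier 2 (75–90 kWh): 15 × $0.17 = $2.55
Above 90 kWh: 45.792 × $0.20 = $9.1584
Bill = $22.21

$22.21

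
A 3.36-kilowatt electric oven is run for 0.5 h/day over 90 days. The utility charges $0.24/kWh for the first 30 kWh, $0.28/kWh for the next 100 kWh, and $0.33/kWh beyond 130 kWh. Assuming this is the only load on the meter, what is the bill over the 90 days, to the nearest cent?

Runtime = 0.5 h/day × 90 days = 45 h
Energy = 3.36 kW × 45 h = 151.2 kWh
Tier 1 (0–30 kWh): 30 × $0.24 = $7.2
Tier 2 (30–130 kWh): 100 × $0.28 = $28
Above 130 kWh: 21.2 × $0.33 = $6.996
Bill = $42.20

$42.20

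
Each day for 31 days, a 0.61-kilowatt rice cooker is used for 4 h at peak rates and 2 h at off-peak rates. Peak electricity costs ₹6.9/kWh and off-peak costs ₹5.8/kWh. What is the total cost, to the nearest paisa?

Peak energy = 0.61 kW × 4 h × 31 = 75.64 kWh
Off-peak energy = 0.61 kW × 2 h × 31 = 37.82 kWh
Cost = 75.64 × ₹6.9 + 37.82 × ₹5.8 = ₹521.916 + ₹219.356 = ₹741.27

₹741.27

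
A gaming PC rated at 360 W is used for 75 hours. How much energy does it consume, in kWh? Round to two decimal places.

27.00 kWh

Energy = 0.36 kW × 75 h = 27 kWh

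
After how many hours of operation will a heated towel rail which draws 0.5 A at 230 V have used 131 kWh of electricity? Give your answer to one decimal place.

Power = 0.5 A × 230 V = 115 W = 0.115 kW
Hours = 131 kWh ÷ 0.115 kW = 1139.1 h

1139.1 h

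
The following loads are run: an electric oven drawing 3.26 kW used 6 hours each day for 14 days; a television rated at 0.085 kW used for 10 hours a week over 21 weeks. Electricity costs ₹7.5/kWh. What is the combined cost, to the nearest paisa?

electric oven: Runtime = 6 h/day × 14 days = 84 h
electric oven: 3.26 kW × 84 h = 273.84 kWh
television: Runtime = 10 h/week × 21 weeks = 210 h
television: 0.085 kW × 210 h = 17.85 kWh
Total energy = 291.69 kWh
Cost = 291.69 × ₹7.5 = ₹2187.68

₹2187.68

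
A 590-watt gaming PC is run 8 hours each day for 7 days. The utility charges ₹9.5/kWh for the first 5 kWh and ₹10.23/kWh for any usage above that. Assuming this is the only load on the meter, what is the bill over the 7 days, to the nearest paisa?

₹334.35

Runtime = 8 h/day × 7 days = 56 h
Energy = 0.59 kW × 56 h = 33.04 kWh
Tier 1 (0–5 kWh): 5 × ₹9.5 = ₹47.5
Above 5 kWh: 28.04 × ₹10.23 = ₹286.8492
Bill = ₹334.35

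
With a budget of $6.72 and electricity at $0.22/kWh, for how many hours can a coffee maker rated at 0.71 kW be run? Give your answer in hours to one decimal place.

43.0 h

Energy available = $6.72 ÷ $0.22/kWh = 30.5455 kWh
Hours = 30.5455 kWh ÷ 0.71 kW = 43.0 h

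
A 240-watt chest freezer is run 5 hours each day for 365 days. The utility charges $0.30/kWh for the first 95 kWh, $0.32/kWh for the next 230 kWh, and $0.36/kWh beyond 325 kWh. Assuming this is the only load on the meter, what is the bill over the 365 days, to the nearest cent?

$142.78

Runtime = 5 h/day × 365 days = 1825 h
Energy = 0.24 kW × 1825 h = 438 kWh
Tier 1 (0–95 kWh): 95 × $0.30 = $28.5
Tier 2 (95–325 kWh): 230 × $0.32 = $73.6
Above 325 kWh: 113 × $0.36 = $40.68
Bill = $142.78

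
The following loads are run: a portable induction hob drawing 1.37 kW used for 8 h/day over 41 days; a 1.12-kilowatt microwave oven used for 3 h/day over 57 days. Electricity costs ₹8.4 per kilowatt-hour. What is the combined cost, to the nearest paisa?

portable induction hob: Runtime = 8 h/day × 41 days = 328 h
portable induction hob: 1.37 kW × 328 h = 449.36 kWh
microwave oven: Runtime = 3 h/day × 57 days = 171 h
microwave oven: 1.12 kW × 171 h = 191.52 kWh
Total energy = 640.88 kWh
Cost = 640.88 × ₹8.4 = ₹5383.39

₹5383.39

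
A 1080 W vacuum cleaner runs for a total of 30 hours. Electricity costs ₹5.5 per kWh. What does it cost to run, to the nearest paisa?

Energy = 1.08 kW × 30 h = 32.4 kWh
Cost = 32.4 kWh × ₹5.5/kWh = ₹178.20

₹178.20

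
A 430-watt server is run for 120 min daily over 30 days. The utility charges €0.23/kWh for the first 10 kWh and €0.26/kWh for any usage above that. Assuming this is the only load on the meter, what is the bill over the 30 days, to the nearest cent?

€6.41

Runtime = 120 min × 30 = 3600 min = 60 h
Energy = 0.43 kW × 60 h = 25.8 kWh
Tier 1 (0–10 kWh): 10 × €0.23 = €2.3
Above 10 kWh: 15.8 × €0.26 = €4.108
Bill = €6.41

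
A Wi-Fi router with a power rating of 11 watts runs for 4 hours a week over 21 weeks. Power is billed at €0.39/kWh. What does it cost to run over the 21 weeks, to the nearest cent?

Runtime = 4 h/week × 21 weeks = 84 h
Energy = 0.011 kW × 84 h = 0.924 kWh
Cost = 0.924 kWh × €0.39/kWh = €0.36

€0.36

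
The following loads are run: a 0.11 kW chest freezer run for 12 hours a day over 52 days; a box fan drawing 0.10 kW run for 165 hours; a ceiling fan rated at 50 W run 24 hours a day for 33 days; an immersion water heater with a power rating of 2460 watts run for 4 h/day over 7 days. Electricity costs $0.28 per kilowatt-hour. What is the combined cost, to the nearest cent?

$54.21

chest freezer: Runtime = 12 h/day × 52 days = 624 h
chest freezer: 0.11 kW × 624 h = 68.64 kWh
box fan: 0.1 kW × 165 h = 16.5 kWh
ceiling fan: Runtime = 24 h × 33 = 792 h
ceiling fan: 0.05 kW × 792 h = 39.6 kWh
immersion water heater: Runtime = 4 h/day × 7 days = 28 h
immersion water heater: 2.46 kW × 28 h = 68.88 kWh
Total energy = 193.62 kWh
Cost = 193.62 × $0.28 = $54.21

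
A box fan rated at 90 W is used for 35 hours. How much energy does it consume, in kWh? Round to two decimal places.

3.15 kWh

Energy = 0.09 kW × 35 h = 3.15 kWh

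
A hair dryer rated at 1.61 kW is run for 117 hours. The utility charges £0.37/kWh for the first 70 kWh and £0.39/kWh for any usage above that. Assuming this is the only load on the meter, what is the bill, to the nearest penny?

£72.06

Energy = 1.61 kW × 117 h = 188.37 kWh
Tier 1 (0–70 kWh): 70 × £0.37 = £25.9
Above 70 kWh: 118.37 × £0.39 = £46.1643
Bill = £72.06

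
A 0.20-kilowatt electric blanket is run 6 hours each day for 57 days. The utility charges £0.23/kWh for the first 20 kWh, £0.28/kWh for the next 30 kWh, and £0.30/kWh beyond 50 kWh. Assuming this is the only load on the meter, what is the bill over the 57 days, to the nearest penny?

Runtime = 6 h/day × 57 days = 342 h
Energy = 0.2 kW × 342 h = 68.4 kWh
Tier 1 (0–20 kWh): 20 × £0.23 = £4.6
Tier 2 (20–50 kWh): 30 × £0.28 = £8.4
Above 50 kWh: 18.4 × £0.30 = £5.52
Bill = £18.52

£18.52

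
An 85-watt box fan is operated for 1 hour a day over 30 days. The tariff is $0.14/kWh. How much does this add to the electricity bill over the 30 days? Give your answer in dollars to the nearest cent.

Runtime = 1 h/day × 30 days = 30 h
Energy = 0.085 kW × 30 h = 2.55 kWh
Cost = 2.55 kWh × $0.14/kWh = $0.36

$0.36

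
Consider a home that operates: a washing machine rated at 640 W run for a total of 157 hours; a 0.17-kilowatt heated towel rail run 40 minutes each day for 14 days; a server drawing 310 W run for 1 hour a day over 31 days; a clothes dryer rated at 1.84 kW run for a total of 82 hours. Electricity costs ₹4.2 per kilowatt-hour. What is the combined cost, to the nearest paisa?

₹1102.74

washing machine: 0.64 kW × 157 h = 100.48 kWh
heated towel rail: Runtime = 40 min × 14 = 560 min = 9.333333… h
heated towel rail: 0.17 kW × 9.333333… h = 1.586666… kWh
server: Runtime = 1 h/day × 31 days = 31 h
server: 0.31 kW × 31 h = 9.61 kWh
clothes dryer: 1.84 kW × 82 h = 150.88 kWh
Total energy = 262.556666… kWh
Cost = 262.556666… × ₹4.2 = ₹1102.74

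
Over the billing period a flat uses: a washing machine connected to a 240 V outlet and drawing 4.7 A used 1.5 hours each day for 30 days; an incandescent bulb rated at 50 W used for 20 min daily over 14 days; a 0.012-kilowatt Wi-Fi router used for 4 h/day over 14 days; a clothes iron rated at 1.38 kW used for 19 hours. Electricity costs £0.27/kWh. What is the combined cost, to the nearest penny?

£21.03

washing machine: Power = 4.7 A × 240 V = 1128 W = 1.128 kW
washing machine: Runtime = 1.5 h/day × 30 days = 45 h
washing machine: 1.128 kW × 45 h = 50.76 kWh
incandescent bulb: Runtime = 20 min × 14 = 280 min = 4.666666… h
incandescent bulb: 0.05 kW × 4.666666… h = 0.233333… kWh
Wi-Fi router: Runtime = 4 h/day × 14 days = 56 h
Wi-Fi router: 0.012 kW × 56 h = 0.672 kWh
clothes iron: 1.38 kW × 19 h = 26.22 kWh
Total energy = 77.885333… kWh
Cost = 77.885333… × £0.27 = £21.03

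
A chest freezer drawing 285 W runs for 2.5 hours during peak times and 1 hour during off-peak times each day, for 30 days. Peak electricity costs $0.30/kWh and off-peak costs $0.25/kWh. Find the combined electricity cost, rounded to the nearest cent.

Peak energy = 0.285 kW × 2.5 h × 30 = 21.375 kWh
Off-peak energy = 0.285 kW × 1 h × 30 = 8.55 kWh
Cost = 21.375 × $0.30 + 8.55 × $0.25 = $6.4125 + $2.1375 = $8.55

$8.55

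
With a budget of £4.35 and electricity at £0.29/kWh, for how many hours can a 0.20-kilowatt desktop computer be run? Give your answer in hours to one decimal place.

75.0 h

Energy available = £4.35 ÷ £0.29/kWh = 15 kWh
Hours = 15 kWh ÷ 0.2 kW = 75.0 h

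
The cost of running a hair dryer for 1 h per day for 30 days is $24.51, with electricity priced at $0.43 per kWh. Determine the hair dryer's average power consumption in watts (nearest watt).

Energy = $24.51 ÷ $0.43/kWh = 57 kWh
Runtime = 1 h/day × 30 days = 30 h
Power = 57 kWh ÷ 30 h = 1.9 kW = 1900 W

1900 W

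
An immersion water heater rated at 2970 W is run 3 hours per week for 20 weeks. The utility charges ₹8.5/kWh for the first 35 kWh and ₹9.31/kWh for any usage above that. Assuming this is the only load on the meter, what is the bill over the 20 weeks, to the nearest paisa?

Runtime = 3 h/week × 20 weeks = 60 h
Energy = 2.97 kW × 60 h = 178.2 kWh
Tier 1 (0–35 kWh): 35 × ₹8.5 = ₹297.5
Above 35 kWh: 143.2 × ₹9.31 = ₹1333.192
Bill = ₹1630.69

₹1630.69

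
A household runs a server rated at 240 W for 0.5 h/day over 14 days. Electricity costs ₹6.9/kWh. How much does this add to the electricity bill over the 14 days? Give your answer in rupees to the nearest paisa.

Runtime = 0.5 h/day × 14 days = 7 h
Energy = 0.24 kW × 7 h = 1.68 kWh
Cost = 1.68 kWh × ₹6.9/kWh = ₹11.59

₹11.59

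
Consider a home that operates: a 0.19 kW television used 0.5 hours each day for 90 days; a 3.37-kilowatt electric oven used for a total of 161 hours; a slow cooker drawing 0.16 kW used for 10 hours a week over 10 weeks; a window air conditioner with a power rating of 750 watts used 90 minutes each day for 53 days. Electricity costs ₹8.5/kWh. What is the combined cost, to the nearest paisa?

₹5327.33

television: Runtime = 0.5 h/day × 90 days = 45 h
television: 0.19 kW × 45 h = 8.55 kWh
electric oven: 3.37 kW × 161 h = 542.57 kWh
slow cooker: Runtime = 10 h/week × 10 weeks = 100 h
slow cooker: 0.16 kW × 100 h = 16 kWh
window air conditioner: Runtime = 90 min × 53 = 4770 min = 79.5 h
window air conditioner: 0.75 kW × 79.5 h = 59.625 kWh
Total energy = 626.745 kWh
Cost = 626.745 × ₹8.5 = ₹5327.33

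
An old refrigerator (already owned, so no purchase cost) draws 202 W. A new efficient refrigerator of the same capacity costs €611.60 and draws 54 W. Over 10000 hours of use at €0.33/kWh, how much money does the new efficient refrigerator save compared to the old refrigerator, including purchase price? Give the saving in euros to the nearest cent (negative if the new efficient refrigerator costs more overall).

-€123.20

old refrigerator: €0.00 + (202/1000) kW × 10000 h × €0.33 = €0.00 + €666.6 = €666.6
new efficient refrigerator: €611.60 + (54/1000) kW × 10000 h × €0.33 = €611.60 + €178.2 = €789.8
Saving = €666.6 − €789.8 = −€123.2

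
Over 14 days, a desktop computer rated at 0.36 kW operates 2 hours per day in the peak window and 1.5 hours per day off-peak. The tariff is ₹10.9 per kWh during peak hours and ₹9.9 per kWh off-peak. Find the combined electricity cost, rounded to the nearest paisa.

Peak energy = 0.36 kW × 2 h × 14 = 10.08 kWh
Off-peak energy = 0.36 kW × 1.5 h × 14 = 7.56 kWh
Cost = 10.08 × ₹10.9 + 7.56 × ₹9.9 = ₹109.872 + ₹74.844 = ₹184.72

₹184.72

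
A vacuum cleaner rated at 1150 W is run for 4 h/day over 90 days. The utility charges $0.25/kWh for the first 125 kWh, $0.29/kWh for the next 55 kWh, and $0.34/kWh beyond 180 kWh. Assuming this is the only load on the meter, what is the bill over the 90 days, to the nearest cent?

$126.76

Runtime = 4 h/day × 90 days = 360 h
Energy = 1.15 kW × 360 h = 414 kWh
Tier 1 (0–125 kWh): 125 × $0.25 = $31.25
Tier 2 (125–180 kWh): 55 × $0.29 = $15.95
Above 180 kWh: 234 × $0.34 = $79.56
Bill = $126.76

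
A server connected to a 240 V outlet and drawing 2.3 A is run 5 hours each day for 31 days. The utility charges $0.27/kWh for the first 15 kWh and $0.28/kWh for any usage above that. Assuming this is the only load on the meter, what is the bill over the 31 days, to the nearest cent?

Power = 2.3 A × 240 V = 552 W = 0.552 kW
Runtime = 5 h/day × 31 days = 155 h
Energy = 0.552 kW × 155 h = 85.56 kWh
Tier 1 (0–15 kWh): 15 × $0.27 = $4.05
Above 15 kWh: 70.56 × $0.28 = $19.7568
Bill = $23.81

$23.81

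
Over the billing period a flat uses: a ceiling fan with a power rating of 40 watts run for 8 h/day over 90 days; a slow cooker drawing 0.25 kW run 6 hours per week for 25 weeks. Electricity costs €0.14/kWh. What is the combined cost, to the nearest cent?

€9.28

ceiling fan: Runtime = 8 h/day × 90 days = 720 h
ceiling fan: 0.04 kW × 720 h = 28.8 kWh
slow cooker: Runtime = 6 h/week × 25 weeks = 150 h
slow cooker: 0.25 kW × 150 h = 37.5 kWh
Total energy = 66.3 kWh
Cost = 66.3 × €0.14 = €9.28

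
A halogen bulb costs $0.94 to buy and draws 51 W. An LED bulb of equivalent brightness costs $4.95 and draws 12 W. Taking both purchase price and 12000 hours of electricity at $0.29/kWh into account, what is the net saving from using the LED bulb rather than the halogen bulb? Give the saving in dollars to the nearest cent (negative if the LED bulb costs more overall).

$131.71

halogen bulb: $0.94 + (51/1000) kW × 12000 h × $0.29 = $0.94 + $177.48 = $178.42
LED bulb: $4.95 + (12/1000) kW × 12000 h × $0.29 = $4.95 + $41.76 = $46.71
Saving = $178.42 − $46.71 = $131.71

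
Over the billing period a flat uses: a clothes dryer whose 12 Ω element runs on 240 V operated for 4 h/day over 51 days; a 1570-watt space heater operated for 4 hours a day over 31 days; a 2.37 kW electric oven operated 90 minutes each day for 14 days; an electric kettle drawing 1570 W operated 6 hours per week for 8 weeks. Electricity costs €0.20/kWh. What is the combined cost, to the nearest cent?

€259.80

clothes dryer: Power = V²/R = 240²/12 = 4800 W = 4.8 kW
clothes dryer: Runtime = 4 h/day × 51 days = 204 h
clothes dryer: 4.8 kW × 204 h = 979.2 kWh
space heater: Runtime = 4 h/day × 31 days = 124 h
space heater: 1.57 kW × 124 h = 194.68 kWh
electric oven: Runtime = 90 min × 14 = 1260 min = 21 h
electric oven: 2.37 kW × 21 h = 49.77 kWh
electric kettle: Runtime = 6 h/week × 8 weeks = 48 h
electric kettle: 1.57 kW × 48 h = 75.36 kWh
Total energy = 1299.01 kWh
Cost = 1299.01 × €0.20 = €259.80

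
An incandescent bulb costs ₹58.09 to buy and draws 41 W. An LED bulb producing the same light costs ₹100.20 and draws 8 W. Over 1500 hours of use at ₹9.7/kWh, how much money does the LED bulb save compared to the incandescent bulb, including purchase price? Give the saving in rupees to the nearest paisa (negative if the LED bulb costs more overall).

₹438.04

incandescent bulb: ₹58.09 + (41/1000) kW × 1500 h × ₹9.7 = ₹58.09 + ₹596.55 = ₹654.64
LED bulb: ₹100.20 + (8/1000) kW × 1500 h × ₹9.7 = ₹100.20 + ₹116.4 = ₹216.6
Saving = ₹654.64 − ₹216.6 = ₹438.04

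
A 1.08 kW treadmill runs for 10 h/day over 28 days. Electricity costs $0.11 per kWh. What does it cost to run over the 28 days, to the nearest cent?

Runtime = 10 h/day × 28 days = 280 h
Energy = 1.08 kW × 280 h = 302.4 kWh
Cost = 302.4 kWh × $0.11/kWh = $33.26

$33.26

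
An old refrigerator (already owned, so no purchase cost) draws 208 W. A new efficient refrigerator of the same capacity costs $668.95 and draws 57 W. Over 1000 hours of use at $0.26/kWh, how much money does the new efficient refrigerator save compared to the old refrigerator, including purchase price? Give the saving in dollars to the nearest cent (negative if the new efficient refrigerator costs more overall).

old refrigerator: $0.00 + (208/1000) kW × 1000 h × $0.26 = $0.00 + $54.08 = $54.08
new efficient refrigerator: $668.95 + (57/1000) kW × 1000 h × $0.26 = $668.95 + $14.82 = $683.77
Saving = $54.08 − $683.77 = −$629.69

-$629.69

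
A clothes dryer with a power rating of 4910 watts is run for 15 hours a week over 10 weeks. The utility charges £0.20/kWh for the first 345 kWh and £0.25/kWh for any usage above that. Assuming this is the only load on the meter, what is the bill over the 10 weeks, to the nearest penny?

£166.88

Runtime = 15 h/week × 10 weeks = 150 h
Energy = 4.91 kW × 150 h = 736.5 kWh
Tier 1 (0–345 kWh): 345 × £0.20 = £69
Above 345 kWh: 391.5 × £0.25 = £97.875
Bill = £166.88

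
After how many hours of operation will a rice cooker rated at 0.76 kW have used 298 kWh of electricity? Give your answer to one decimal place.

Hours = 298 kWh ÷ 0.76 kW = 392.1 h

392.1 h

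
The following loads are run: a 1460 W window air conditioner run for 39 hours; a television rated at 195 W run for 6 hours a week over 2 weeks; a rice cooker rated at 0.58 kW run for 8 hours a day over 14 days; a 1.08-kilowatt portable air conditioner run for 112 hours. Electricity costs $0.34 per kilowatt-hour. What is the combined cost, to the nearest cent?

$83.37

window air conditioner: 1.46 kW × 39 h = 56.94 kWh
television: Runtime = 6 h/week × 2 weeks = 12 h
television: 0.195 kW × 12 h = 2.34 kWh
rice cooker: Runtime = 8 h/day × 14 days = 112 h
rice cooker: 0.58 kW × 112 h = 64.96 kWh
portable air conditioner: 1.08 kW × 112 h = 120.96 kWh
Total energy = 245.2 kWh
Cost = 245.2 × $0.34 = $83.37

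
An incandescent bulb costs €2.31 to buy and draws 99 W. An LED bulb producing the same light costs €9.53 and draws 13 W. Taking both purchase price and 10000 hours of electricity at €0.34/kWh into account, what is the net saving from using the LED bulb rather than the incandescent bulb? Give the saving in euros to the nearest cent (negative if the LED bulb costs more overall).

incandescent bulb: €2.31 + (99/1000) kW × 10000 h × €0.34 = €2.31 + €336.6 = €338.91
LED bulb: €9.53 + (13/1000) kW × 10000 h × €0.34 = €9.53 + €44.2 = €53.73
Saving = €338.91 − €53.73 = €285.18

€285.18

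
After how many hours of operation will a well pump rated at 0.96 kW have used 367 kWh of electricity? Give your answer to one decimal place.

Hours = 367 kWh ÷ 0.96 kW = 382.3 h

382.3 h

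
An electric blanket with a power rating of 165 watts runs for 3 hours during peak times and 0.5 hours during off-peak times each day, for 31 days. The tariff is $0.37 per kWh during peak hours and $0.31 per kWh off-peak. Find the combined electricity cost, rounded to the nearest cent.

Peak energy = 0.165 kW × 3 h × 31 = 15.345 kWh
Off-peak energy = 0.165 kW × 0.5 h × 31 = 2.5575 kWh
Cost = 15.345 × $0.37 + 2.5575 × $0.31 = $5.67765 + $0.792825 = $6.47

$6.47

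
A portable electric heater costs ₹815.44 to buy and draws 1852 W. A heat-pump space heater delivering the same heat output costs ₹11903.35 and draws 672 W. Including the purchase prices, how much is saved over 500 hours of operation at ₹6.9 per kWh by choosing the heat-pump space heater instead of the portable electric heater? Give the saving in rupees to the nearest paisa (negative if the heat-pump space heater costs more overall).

portable electric heater: ₹815.44 + (1852/1000) kW × 500 h × ₹6.9 = ₹815.44 + ₹6389.4 = ₹7204.84
heat-pump space heater: ₹11903.35 + (672/1000) kW × 500 h × ₹6.9 = ₹11903.35 + ₹2318.4 = ₹14221.75
Saving = ₹7204.84 − ₹14221.75 = −₹7016.91

-₹7016.91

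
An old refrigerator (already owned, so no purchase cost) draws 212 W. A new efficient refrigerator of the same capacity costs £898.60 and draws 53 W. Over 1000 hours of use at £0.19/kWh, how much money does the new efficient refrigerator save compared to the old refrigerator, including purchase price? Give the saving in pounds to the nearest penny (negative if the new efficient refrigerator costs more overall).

old refrigerator: £0.00 + (212/1000) kW × 1000 h × £0.19 = £0.00 + £40.28 = £40.28
new efficient refrigerator: £898.60 + (53/1000) kW × 1000 h × £0.19 = £898.60 + £10.07 = £908.67
Saving = £40.28 − £908.67 = −£868.39

-£868.39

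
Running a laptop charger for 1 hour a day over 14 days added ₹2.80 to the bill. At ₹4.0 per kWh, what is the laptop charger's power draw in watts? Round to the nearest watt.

Energy = ₹2.80 ÷ ₹4.0/kWh = 0.7 kWh
Runtime = 1 h/day × 14 days = 14 h
Power = 0.7 kWh ÷ 14 h = 0.05 kW = 50 W

50 W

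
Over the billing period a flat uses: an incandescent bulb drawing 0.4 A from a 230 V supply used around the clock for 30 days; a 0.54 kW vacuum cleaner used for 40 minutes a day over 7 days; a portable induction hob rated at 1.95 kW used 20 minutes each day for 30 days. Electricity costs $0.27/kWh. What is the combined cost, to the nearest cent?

incandescent bulb: Power = 0.4 A × 230 V = 92 W = 0.092 kW
incandescent bulb: Runtime = 24 h × 30 = 720 h
incandescent bulb: 0.092 kW × 720 h = 66.24 kWh
vacuum cleaner: Runtime = 40 min × 7 = 280 min = 4.666666… h
vacuum cleaner: 0.54 kW × 4.666666… h = 2.52 kWh
portable induction hob: Runtime = 20 min × 30 = 600 min = 10 h
portable induction hob: 1.95 kW × 10 h = 19.5 kWh
Total energy = 88.26 kWh
Cost = 88.26 × $0.27 = $23.83

$23.83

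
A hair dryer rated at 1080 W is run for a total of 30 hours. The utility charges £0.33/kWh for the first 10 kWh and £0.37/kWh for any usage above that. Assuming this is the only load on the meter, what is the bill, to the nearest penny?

£11.59

Energy = 1.08 kW × 30 h = 32.4 kWh
Tier 1 (0–10 kWh): 10 × £0.33 = £3.3
Above 10 kWh: 22.4 × £0.37 = £8.288
Bill = £11.59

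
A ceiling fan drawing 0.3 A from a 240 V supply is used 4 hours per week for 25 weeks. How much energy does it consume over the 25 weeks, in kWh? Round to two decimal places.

7.20 kWh

Power = 0.3 A × 240 V = 72 W = 0.072 kW
Runtime = 4 h/week × 25 weeks = 100 h
Energy = 0.072 kW × 100 h = 7.2 kWh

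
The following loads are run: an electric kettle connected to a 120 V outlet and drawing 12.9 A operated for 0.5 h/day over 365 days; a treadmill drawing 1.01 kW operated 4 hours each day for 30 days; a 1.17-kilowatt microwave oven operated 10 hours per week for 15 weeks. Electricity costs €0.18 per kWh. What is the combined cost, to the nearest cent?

€104.26

electric kettle: Power = 12.9 A × 120 V = 1548 W = 1.548 kW
electric kettle: Runtime = 0.5 h/day × 365 days = 182.5 h
electric kettle: 1.548 kW × 182.5 h = 282.51 kWh
treadmill: Runtime = 4 h/day × 30 days = 120 h
treadmill: 1.01 kW × 120 h = 121.2 kWh
microwave oven: Runtime = 10 h/week × 15 weeks = 150 h
microwave oven: 1.17 kW × 150 h = 175.5 kWh
Total energy = 579.21 kWh
Cost = 579.21 × €0.18 = €104.26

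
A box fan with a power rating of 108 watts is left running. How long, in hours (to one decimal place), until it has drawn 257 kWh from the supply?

2379.6 h

Hours = 257 kWh ÷ 0.108 kW = 2379.6 h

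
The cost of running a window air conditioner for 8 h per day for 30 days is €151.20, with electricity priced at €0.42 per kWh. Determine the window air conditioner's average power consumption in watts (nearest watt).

Energy = €151.20 ÷ €0.42/kWh = 360 kWh
Runtime = 8 h/day × 30 days = 240 h
Power = 360 kWh ÷ 240 h = 1.5 kW = 1500 W

1500 W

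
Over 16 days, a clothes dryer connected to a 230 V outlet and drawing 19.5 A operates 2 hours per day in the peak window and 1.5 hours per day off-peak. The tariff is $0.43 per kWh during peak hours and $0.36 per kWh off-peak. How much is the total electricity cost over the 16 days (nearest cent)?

Power = 19.5 A × 230 V = 4485 W = 4.485 kW
Peak energy = 4.485 kW × 2 h × 16 = 143.52 kWh
Off-peak energy = 4.485 kW × 1.5 h × 16 = 107.64 kWh
Cost = 143.52 × $0.43 + 107.64 × $0.36 = $61.7136 + $38.7504 = $100.46

$100.46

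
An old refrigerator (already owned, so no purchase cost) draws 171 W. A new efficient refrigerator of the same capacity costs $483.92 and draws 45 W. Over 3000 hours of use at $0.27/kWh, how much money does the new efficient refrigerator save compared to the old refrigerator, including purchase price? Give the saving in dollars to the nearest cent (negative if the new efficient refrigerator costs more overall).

-$381.86

old refrigerator: $0.00 + (171/1000) kW × 3000 h × $0.27 = $0.00 + $138.51 = $138.51
new efficient refrigerator: $483.92 + (45/1000) kW × 3000 h × $0.27 = $483.92 + $36.45 = $520.37
Saving = $138.51 − $520.37 = −$381.86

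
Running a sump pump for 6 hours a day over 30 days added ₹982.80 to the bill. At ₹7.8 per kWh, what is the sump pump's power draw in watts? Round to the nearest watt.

700 W

Energy = ₹982.80 ÷ ₹7.8/kWh = 126 kWh
Runtime = 6 h/day × 30 days = 180 h
Power = 126 kWh ÷ 180 h = 0.7 kW = 700 W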